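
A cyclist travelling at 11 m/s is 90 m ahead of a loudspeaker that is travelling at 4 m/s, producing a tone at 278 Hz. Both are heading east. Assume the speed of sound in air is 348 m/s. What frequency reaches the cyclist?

The cyclist is ahead, so the loudspeaker is moving toward it while the cyclist is moving away from the loudspeaker.
Both move, so f' = f · (v − v_o)/(v − v_s).
f' = 278 × (348 − 11)/(348 − 4) = 278 × 337/344 ≈ 272 Hz.

272 Hz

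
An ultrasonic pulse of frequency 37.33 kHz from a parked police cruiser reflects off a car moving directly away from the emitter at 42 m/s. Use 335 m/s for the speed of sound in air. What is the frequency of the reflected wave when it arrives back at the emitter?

29.0 kHz

At the car (a moving observer), f₁ = f₀ · (v − u)/v = 37.33 × 293/335 ≈ 32.6 kHz.
On reflection it acts as a source moving away from the stationary detector: f₂ = f₁ · v/(v + u) = 32.6 × 335/377 ≈ 29.0 kHz.
Equivalently f₂ = f₀ · (v − u)/(v + u).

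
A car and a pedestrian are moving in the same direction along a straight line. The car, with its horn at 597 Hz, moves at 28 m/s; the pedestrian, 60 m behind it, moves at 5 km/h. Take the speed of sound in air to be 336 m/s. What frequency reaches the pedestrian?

5 km/h = 1.389 m/s.
The pedestrian is behind, so the car is moving away from it while the pedestrian is moving toward the car.
Both move, so f' = f · (v + v_o)/(v + v_s).
f' = 597 × (336 + 1.389)/(336 + 28) = 597 × 337.39/364 ≈ 553 Hz.

553 Hz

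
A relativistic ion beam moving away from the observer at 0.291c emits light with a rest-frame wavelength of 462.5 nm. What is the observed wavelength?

Relativistic Doppler for wavelength: λ' = λ₀ · √((1 + β)/(1 − β)).
λ' = 462.5 × √(1.2910/0.7090) = 462.5 × 1.34940 ≈ 624.1 nm.

624.1 nm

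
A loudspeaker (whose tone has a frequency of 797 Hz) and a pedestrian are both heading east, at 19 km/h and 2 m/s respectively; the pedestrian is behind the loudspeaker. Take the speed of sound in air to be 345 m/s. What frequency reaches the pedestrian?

790 Hz

19 km/h = 5.278 m/s.
The pedestrian is behind, so the loudspeaker is moving away from it while the pedestrian is moving toward the loudspeaker.
With source receding and observer approaching, f' = f · (v + v_o)/(v + v_s).
f' = 797 × (345 + 2)/(345 + 5.278) = 797 × 347/350.28 ≈ 790 Hz.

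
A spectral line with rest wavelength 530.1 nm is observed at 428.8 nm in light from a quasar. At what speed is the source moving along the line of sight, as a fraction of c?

0.209c

λ'/λ₀ = 0.8089 < 1 (blueshift), so the source is approaching.
λ'/λ₀ = √((1 − β)/(1 + β)) for an approaching source ⇒ β = (1 − r²)/(1 + r²) with r = λ'/λ₀.
β = (1 − 0.6543)/(1 + 0.6543) ≈ 0.209.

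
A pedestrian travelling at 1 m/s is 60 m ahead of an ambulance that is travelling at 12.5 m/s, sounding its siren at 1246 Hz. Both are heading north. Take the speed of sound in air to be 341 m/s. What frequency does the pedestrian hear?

The pedestrian is ahead, so the ambulance is moving toward it while the pedestrian is moving away from the ambulance.
With source approaching and observer receding, f' = f · (v − v_o)/(v − v_s).
f' = 1246 × (341 − 1)/(341 − 12.5) = 1246 × 340/328.5 ≈ 1290 Hz.

1290 Hz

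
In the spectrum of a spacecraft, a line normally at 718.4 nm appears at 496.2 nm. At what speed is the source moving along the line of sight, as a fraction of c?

0.354

λ'/λ₀ = 0.6907 < 1 (blueshift), so the source is approaching.
λ'/λ₀ = √((1 − β)/(1 + β)) for an approaching source ⇒ β = (1 − r²)/(1 + r²) with r = λ'/λ₀.
β = (1 − 0.4771)/(1 + 0.4771) ≈ 0.354.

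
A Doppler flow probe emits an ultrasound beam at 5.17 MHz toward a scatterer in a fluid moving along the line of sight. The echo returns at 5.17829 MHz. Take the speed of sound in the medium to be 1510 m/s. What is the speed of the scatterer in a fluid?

Double Doppler shift off a moving reflector: f₂ = f₀ · (v + u)/(v − u) (u > 0 toward emitter).
Rearranging, u = v · (f₂ − f₀)/(f₂ + f₀) = 1510 × 0.00829/10.34829 ≈ 1.21 m/s.
So the scatterer in a fluid is moving at 1.21 m/s toward the emitter.

1.21 m/s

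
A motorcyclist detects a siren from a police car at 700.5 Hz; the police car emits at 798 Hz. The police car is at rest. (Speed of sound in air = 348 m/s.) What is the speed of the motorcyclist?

43 m/s

f' < f, so the motorcyclist is receding.
f' = f · (v − v_o)/v ⇒ v_o = v · |f'/f − 1|.
v_o = 348 × |700.5/798 − 1| = 348 × 0.1222 ≈ 43 m/s.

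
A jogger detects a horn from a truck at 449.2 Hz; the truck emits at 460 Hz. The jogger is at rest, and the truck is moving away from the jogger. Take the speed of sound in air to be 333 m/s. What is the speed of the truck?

8.0 m/s

f' = f · v/(v + v_s) ⇒ v_s = v · |1 − f/f'|.
v_s = 333 × |1 − 460/449.2| = 333 × 0.02404 ≈ 8.0 m/s.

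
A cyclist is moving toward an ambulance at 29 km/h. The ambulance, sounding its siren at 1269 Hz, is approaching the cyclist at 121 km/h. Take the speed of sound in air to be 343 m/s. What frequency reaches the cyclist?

121 km/h = 33.61 m/s; 29 km/h = 8.056 m/s.
With source approaching and observer approaching, f' = f · (v + v_o)/(v − v_s).
f' = 1269 × (343 + 8.056)/(343 − 33.61) = 1269 × 351.06/309.39 ≈ 1440 Hz.

1440 Hz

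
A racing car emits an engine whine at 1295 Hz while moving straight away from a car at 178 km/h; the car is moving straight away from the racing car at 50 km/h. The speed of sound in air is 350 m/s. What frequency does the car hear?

178 km/h = 49.44 m/s; 50 km/h = 13.89 m/s.
General Doppler shift: f' = f · (v − v_o)/(v + v_s).
f' = 1295 × (350 − 13.89)/(350 + 49.44) = 1295 × 336.11/399.44 ≈ 1090 Hz.

1090 Hz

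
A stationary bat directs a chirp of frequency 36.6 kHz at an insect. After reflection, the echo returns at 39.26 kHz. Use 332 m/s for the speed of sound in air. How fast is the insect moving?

Double Doppler shift off a moving reflector: f₂ = f₀ · (v + u)/(v − u) (u > 0 toward emitter).
Rearranging, u = v · (f₂ − f₀)/(f₂ + f₀) = 332 × 2.66/75.86 ≈ 11.6 m/s.
So the insect is moving at 11.6 m/s toward the emitter.

11.6 m/s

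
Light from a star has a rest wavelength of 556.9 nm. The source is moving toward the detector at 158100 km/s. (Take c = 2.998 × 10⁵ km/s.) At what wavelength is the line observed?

β = v/c = 158100/299800 = 0.5274.
Relativistic Doppler for wavelength: λ' = λ₀ · √((1 − β)/(1 + β)).
λ' = 556.9 × √(0.4726/1.5274) = 556.9 × 0.55629 ≈ 309.8 nm.

309.8 nm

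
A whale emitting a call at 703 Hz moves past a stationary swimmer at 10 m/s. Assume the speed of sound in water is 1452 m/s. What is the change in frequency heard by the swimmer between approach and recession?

9.68 Hz

Approaching: f₁ = f · v/(v − v_s) = 703 × 1452/1442 ≈ 707.88 Hz.
Receding: f₂ = f · v/(v + v_s) = 703 × 1452/1462 ≈ 698.19 Hz.
Drop: f₁ − f₂ = 2f·v·v_s/(v² − v_s²) = 2 × 703 × 1452 × 10/(1452² − 10²) ≈ 9.68 Hz.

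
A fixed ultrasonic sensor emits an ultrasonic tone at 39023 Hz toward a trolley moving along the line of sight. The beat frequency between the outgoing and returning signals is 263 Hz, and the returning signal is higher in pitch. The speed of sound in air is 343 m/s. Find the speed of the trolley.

Double Doppler shift off a moving reflector: f₂ = f₀ · (v + u)/(v − u) (u > 0 toward emitter).
Returning signal is higher, so f₂ = f₀ + Δf = 39023 + 263 = 39286 Hz.
Rearranging, u = v · (f₂ − f₀)/(f₂ + f₀) = 343 × 263/78309 ≈ 1.15 m/s.
So the trolley is moving at 1.15 m/s toward the emitter.

1.15 m/s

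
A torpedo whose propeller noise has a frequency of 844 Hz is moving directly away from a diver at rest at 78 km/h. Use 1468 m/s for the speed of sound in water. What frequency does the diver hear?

832 Hz

78 km/h = 21.67 m/s.
Moving source, stationary observer: f' = f · v/(v + v_s) since the source is receding.
f' = 844 × 1468/(1468 + 21.67) = 844 × 1468/1490 ≈ 832 Hz.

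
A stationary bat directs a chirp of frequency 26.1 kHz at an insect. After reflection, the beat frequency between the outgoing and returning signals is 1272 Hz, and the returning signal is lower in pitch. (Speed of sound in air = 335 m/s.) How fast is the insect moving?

8.4 m/s

Double Doppler shift off a moving reflector: f₂ = f₀ · (v + u)/(v − u) (u > 0 toward emitter).
Returning signal is lower, so f₂ = f₀ − Δf = 26100 − 1272 = 24828 Hz.
Rearranging, u = v · (f₂ − f₀)/(f₂ + f₀) = 335 × -1272/50928 ≈ -8.4 m/s.
So the insect is moving at 8.4 m/s away from the emitter.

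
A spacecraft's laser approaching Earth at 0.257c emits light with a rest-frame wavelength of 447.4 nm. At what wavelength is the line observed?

344.0 nm

Relativistic Doppler for wavelength: λ' = λ₀ · √((1 − β)/(1 + β)).
λ' = 447.4 × √(0.7430/1.2570) = 447.4 × 0.76882 ≈ 344.0 nm.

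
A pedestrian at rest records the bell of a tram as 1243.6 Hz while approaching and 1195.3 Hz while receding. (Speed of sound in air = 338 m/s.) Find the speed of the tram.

6.7 m/s

f₁/f₂ = (v + v_s)/(v − v_s), so v_s = v · (f₁ − f₂)/(f₁ + f₂).
v_s = 338 × (1243.6 − 1195.3)/(1243.6 + 1195.3) = 338 × 48.3/2438.9 ≈ 6.7 m/s.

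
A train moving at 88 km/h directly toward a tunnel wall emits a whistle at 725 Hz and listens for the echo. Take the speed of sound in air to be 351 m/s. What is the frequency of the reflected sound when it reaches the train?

88 km/h = 24.44 m/s.
The tunnel wall receives the sound from a moving source: f₁ = f₀ · v/(v − v_e) = 725 × 351/326.56 ≈ 779 Hz.
On the return leg the train is a moving observer: f₂ = f₁ · (v + v_e)/v = 779 × 375.44/351 ≈ 834 Hz.
Equivalently f₂ = f₀ · (v + v_e)/(v − v_e).

834 Hz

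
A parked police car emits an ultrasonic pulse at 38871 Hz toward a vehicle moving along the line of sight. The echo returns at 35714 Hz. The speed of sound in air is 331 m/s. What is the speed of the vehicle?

14.0 m/s

Double Doppler shift off a moving reflector: f₂ = f₀ · (v + u)/(v − u) (u > 0 toward emitter).
Rearranging, u = v · (f₂ − f₀)/(f₂ + f₀) = 331 × -3157/74585 ≈ -14.0 m/s.
So the vehicle is moving at 14.0 m/s away from the emitter.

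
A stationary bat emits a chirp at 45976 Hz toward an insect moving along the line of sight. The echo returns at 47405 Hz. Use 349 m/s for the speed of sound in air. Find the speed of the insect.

5.3 m/s

Double Doppler shift off a moving reflector: f₂ = f₀ · (v + u)/(v − u) (u > 0 toward emitter).
Rearranging, u = v · (f₂ − f₀)/(f₂ + f₀) = 349 × 1429/93381 ≈ 5.3 m/s.
So the insect is moving at 5.3 m/s toward the emitter.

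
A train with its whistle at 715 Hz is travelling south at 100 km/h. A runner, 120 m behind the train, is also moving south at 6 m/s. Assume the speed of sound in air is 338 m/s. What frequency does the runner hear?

100 km/h = 27.78 m/s.
The runner is behind, so the train is moving away from it while the runner is moving toward the train.
With source receding and observer approaching, f' = f · (v + v_o)/(v + v_s).
f' = 715 × (338 + 6)/(338 + 27.78) = 715 × 344/365.78 ≈ 672 Hz.

672 Hz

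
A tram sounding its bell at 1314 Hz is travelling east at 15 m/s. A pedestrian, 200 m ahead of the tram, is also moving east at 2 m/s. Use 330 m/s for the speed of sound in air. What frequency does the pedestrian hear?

1368 Hz

The pedestrian is ahead, so the tram is moving toward it while the pedestrian is moving away from the tram.
General Doppler shift: f' = f · (v − v_o)/(v − v_s).
f' = 1314 × (330 − 2)/(330 − 15) = 1314 × 328/315 ≈ 1368 Hz.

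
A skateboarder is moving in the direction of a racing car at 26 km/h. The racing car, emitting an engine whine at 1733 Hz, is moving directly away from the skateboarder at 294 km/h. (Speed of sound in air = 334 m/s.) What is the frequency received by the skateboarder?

294 km/h = 81.67 m/s; 26 km/h = 7.222 m/s.
With source receding and observer approaching, f' = f · (v + v_o)/(v + v_s).
f' = 1733 × (334 + 7.222)/(334 + 81.67) = 1733 × 341.22/415.67 ≈ 1423 Hz.

1423 Hz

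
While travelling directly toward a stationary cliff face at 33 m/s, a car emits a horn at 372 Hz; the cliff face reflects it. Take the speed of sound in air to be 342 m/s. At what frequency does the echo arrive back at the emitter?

451 Hz

The cliff face receives the sound from a moving source: f₁ = f₀ · v/(v − v_e) = 372 × 342/309 ≈ 412 Hz.
On the return leg the car is a moving observer: f₂ = f₁ · (v + v_e)/v = 412 × 375/342 ≈ 451 Hz.
Equivalently f₂ = f₀ · (v + v_e)/(v − v_e).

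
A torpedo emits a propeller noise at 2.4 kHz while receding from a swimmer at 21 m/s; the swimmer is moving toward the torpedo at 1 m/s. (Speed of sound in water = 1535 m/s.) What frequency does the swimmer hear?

2.37 kHz

Both move, so f' = f · (v + v_o)/(v + v_s).
f' = 2.4 × (1535 + 1)/(1535 + 21) = 2.4 × 1536/1556 ≈ 2.37 kHz.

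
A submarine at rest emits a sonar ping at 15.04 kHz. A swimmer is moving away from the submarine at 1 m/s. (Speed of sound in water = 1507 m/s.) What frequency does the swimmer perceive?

Moving observer, stationary source: f' = f · (v − v_o)/v.
f' = 15.04 × (1507 − 1)/1507 = 15.04 × 1506/1507 ≈ 15.03 kHz.

15.03 kHz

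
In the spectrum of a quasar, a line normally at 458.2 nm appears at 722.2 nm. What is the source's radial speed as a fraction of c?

0.426c

λ'/λ₀ = 1.5762 > 1 (redshift), so the source is receding.
λ'/λ₀ = √((1 + β)/(1 − β)) for a receding source ⇒ β = (r² − 1)/(r² + 1) with r = λ'/λ₀.
β = (2.4843 − 1)/(2.4843 + 1) ≈ 0.426.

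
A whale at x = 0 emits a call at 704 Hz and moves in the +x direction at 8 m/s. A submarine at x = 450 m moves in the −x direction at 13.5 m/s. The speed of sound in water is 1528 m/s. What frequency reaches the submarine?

The observer lies on the +x side, so the source is heading toward the observer and the observer is heading toward the source.
General Doppler shift: f' = f · (v + v_o)/(v − v_s).
f' = 704 × (1528 + 13.5)/(1528 − 8) = 704 × 1541.5/1520 ≈ 714 Hz.

714 Hz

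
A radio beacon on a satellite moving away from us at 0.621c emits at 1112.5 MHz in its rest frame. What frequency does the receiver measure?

537.9 MHz

Relativistic Doppler for frequency: f' = f₀ · √((1 − β)/(1 + β)).
f' = 1112.5 × √(0.3790/1.6210) = 1112.5 × 0.48354 ≈ 537.9 MHz.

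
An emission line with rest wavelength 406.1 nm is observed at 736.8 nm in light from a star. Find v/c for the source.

0.534c

λ'/λ₀ = 1.8143 > 1 (redshift), so the source is receding.
λ'/λ₀ = √((1 + β)/(1 − β)) for a receding source ⇒ β = (r² − 1)/(r² + 1) with r = λ'/λ₀.
β = (3.2918 − 1)/(3.2918 + 1) ≈ 0.534.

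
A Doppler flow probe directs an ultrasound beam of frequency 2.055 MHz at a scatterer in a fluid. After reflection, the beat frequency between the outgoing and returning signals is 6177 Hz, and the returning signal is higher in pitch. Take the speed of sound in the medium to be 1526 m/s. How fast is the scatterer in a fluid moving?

Double Doppler shift off a moving reflector: f₂ = f₀ · (v + u)/(v − u) (u > 0 toward emitter).
Returning signal is higher, so f₂ = f₀ + Δf = 2055000 + 6177 = 2061177 Hz.
Rearranging, u = v · (f₂ − f₀)/(f₂ + f₀) = 1526 × 6177/4116177 ≈ 2.29 m/s.
So the scatterer in a fluid is moving at 2.29 m/s toward the emitter.

2.29 m/s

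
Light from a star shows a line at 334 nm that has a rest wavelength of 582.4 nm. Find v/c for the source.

λ'/λ₀ = 0.5735 < 1 (blueshift), so the source is approaching.
λ'/λ₀ = √((1 − β)/(1 + β)) for an approaching source ⇒ β = (1 − r²)/(1 + r²) with r = λ'/λ₀.
β = (1 − 0.3289)/(1 + 0.3289) ≈ 0.505.

0.505c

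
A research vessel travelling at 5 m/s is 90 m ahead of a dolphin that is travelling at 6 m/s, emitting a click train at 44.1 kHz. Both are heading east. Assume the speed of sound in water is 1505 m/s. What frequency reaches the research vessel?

44.1 kHz

The research vessel is ahead, so the dolphin is moving toward it while the research vessel is moving away from the dolphin.
General Doppler shift: f' = f · (v − v_o)/(v − v_s).
f' = 44.1 × (1505 − 5)/(1505 − 6) = 44.1 × 1500/1499 ≈ 44.1 kHz.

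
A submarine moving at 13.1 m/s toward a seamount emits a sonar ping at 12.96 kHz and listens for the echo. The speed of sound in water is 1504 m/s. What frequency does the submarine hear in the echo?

13.19 kHz

The seamount receives the sound from a moving source: f₁ = f₀ · v/(v − v_e) = 12.96 × 1504/1490.9 ≈ 13.07 kHz.
On the return leg the submarine is a moving observer: f₂ = f₁ · (v + v_e)/v = 13.07 × 1517.1/1504 ≈ 13.19 kHz.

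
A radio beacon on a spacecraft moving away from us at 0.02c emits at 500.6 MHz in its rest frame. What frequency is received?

490.7 MHz

Relativistic Doppler for frequency: f' = f₀ · √((1 − β)/(1 + β)).
f' = 500.6 × √(0.9800/1.0200) = 500.6 × 0.98020 ≈ 490.7 MHz.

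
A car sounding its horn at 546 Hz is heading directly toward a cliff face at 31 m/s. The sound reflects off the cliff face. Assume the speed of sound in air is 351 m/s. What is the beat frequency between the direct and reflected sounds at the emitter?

106 Hz

The cliff face receives the sound from a moving source: f₁ = f₀ · v/(v − v_e) = 546 × 351/320 ≈ 598.9 Hz.
On the return leg the car is a moving observer: f₂ = f₁ · (v + v_e)/v = 598.9 × 382/351 ≈ 651.8 Hz.
Beat against the emitted tone: |f₂ − f₀| = 2v_e·f₀/(v − v_e) = 2 × 31 × 546/320 ≈ 106 Hz.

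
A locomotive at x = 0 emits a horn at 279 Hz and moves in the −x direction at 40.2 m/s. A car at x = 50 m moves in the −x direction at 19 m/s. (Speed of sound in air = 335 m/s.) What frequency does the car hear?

The observer lies on the +x side, so the source is heading away from the observer and the observer is heading toward the source.
General Doppler shift: f' = f · (v + v_o)/(v + v_s).
f' = 279 × (335 + 19)/(335 + 40.2) = 279 × 354/375.2 ≈ 263 Hz.

263 Hz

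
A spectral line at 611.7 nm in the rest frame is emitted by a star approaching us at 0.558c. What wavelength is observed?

Relativistic Doppler for wavelength: λ' = λ₀ · √((1 − β)/(1 + β)).
λ' = 611.7 × √(0.4420/1.5580) = 611.7 × 0.53263 ≈ 325.8 nm.

325.8 nm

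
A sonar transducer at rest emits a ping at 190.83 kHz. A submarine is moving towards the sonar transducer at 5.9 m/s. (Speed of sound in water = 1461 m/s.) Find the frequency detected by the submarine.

191.6 kHz

Moving observer, stationary source: f' = f · (v + v_o)/v.
f' = 190.83 × (1461 + 5.9)/1461 = 190.83 × 1466.9/1461 ≈ 191.6 kHz.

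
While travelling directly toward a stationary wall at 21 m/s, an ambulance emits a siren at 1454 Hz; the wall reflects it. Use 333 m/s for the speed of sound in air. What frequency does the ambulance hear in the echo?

1650 Hz

The wall receives the sound from a moving source: f₁ = f₀ · v/(v − v_e) = 1454 × 333/312 ≈ 1552 Hz.
On the return leg the ambulance is a moving observer: f₂ = f₁ · (v + v_e)/v = 1552 × 354/333 ≈ 1650 Hz.
Equivalently f₂ = f₀ · (v + v_e)/(v − v_e).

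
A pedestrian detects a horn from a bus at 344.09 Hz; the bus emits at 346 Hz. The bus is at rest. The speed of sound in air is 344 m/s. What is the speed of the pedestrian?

1.90 m/s

f' < f, so the pedestrian is receding.
f' = f · (v − v_o)/v ⇒ v_o = v · |f'/f − 1|.
v_o = 344 × |344.09/346 − 1| = 344 × 0.00552 ≈ 1.90 m/s.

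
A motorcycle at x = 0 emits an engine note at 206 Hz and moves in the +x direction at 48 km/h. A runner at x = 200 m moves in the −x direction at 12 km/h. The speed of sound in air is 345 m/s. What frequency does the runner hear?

48 km/h = 13.33 m/s; 12 km/h = 3.333 m/s.
The observer lies on the +x side, so the source is heading toward the observer and the observer is heading toward the source.
With source approaching and observer approaching, f' = f · (v + v_o)/(v − v_s).
f' = 206 × (345 + 3.333)/(345 − 13.33) = 206 × 348.33/331.67 ≈ 216 Hz.

216 Hz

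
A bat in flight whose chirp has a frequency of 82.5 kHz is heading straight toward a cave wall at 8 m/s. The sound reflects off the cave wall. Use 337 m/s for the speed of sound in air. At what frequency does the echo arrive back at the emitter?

The cave wall receives the sound from a moving source: f₁ = f₀ · v/(v − v_e) = 82.5 × 337/329 ≈ 84.5 kHz.
On the return leg the bat in flight is a moving observer: f₂ = f₁ · (v + v_e)/v = 84.5 × 345/337 ≈ 86.5 kHz.
Equivalently f₂ = f₀ · (v + v_e)/(v − v_e).

86.5 kHz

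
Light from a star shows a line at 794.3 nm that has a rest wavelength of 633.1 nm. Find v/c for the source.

λ'/λ₀ = 1.2546 > 1 (redshift), so the source is receding.
λ'/λ₀ = √((1 + β)/(1 − β)) for a receding source ⇒ β = (r² − 1)/(r² + 1) with r = λ'/λ₀.
β = (1.5741 − 1)/(1.5741 + 1) ≈ 0.223.

0.223c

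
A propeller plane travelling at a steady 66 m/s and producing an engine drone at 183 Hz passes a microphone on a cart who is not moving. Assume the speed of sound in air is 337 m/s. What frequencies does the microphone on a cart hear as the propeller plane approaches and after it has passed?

228 Hz approaching; 153 Hz receding

Approaching: f₁ = f · v/(v − v_s) = 183 × 337/271 ≈ 228 Hz.
Receding: f₂ = f · v/(v + v_s) = 183 × 337/403 ≈ 153 Hz.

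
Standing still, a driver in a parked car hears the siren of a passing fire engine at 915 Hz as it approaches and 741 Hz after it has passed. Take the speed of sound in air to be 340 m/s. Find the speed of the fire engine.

36 m/s

f₁/f₂ = (v + v_s)/(v − v_s), so v_s = v · (f₁ − f₂)/(f₁ + f₂).
v_s = 340 × (915 − 741)/(915 + 741) = 340 × 174/1656 ≈ 36 m/s.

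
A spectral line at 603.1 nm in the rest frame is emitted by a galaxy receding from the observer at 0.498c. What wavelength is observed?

Relativistic Doppler for wavelength: λ' = λ₀ · √((1 + β)/(1 − β)).
λ' = 603.1 × √(1.4980/0.5020) = 603.1 × 1.72744 ≈ 1041.8 nm.

1041.8 nm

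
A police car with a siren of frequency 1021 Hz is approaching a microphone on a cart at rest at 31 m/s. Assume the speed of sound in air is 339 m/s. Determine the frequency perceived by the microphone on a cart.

1124 Hz

With the source moving toward a stationary observer, f' = f · v/(v − v_s).
f' = 1021 × 339/(339 − 31) = 1021 × 339/308 ≈ 1124 Hz.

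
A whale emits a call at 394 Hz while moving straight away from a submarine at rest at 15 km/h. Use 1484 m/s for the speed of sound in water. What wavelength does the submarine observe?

15 km/h = 4.167 m/s.
Only the source moves, away from the listener, so f' = f · v/(v + v_s).
f' = 394 × 1484/(1484 + 4.167) ≈ 393 Hz.
λ' = v/f' = 1484/392.897 ≈ 3.78 m.

3.78 m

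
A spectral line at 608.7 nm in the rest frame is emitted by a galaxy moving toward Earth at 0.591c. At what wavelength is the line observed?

Relativistic Doppler for wavelength: λ' = λ₀ · √((1 − β)/(1 + β)).
λ' = 608.7 × √(0.4090/1.5910) = 608.7 × 0.50702 ≈ 308.6 nm.

308.6 nm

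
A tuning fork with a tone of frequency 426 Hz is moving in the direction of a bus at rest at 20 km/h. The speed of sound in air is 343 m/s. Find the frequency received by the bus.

433 Hz

20 km/h = 5.556 m/s.
Only the source moves, toward the listener, so f' = f · v/(v − v_s).
f' = 426 × 343/(343 − 5.556) = 426 × 343/337.4 ≈ 433 Hz.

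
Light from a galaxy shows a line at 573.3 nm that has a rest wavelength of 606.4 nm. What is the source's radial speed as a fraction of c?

0.056

λ'/λ₀ = 0.9454 < 1 (blueshift), so the source is approaching.
λ'/λ₀ = √((1 − β)/(1 + β)) for an approaching source ⇒ β = (1 − r²)/(1 + r²) with r = λ'/λ₀.
β = (1 − 0.8938)/(1 + 0.8938) ≈ 0.056.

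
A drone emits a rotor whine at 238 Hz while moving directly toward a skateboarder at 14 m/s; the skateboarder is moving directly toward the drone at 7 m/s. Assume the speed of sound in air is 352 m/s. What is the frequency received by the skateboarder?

General Doppler shift: f' = f · (v + v_o)/(v − v_s).
f' = 238 × (352 + 7)/(352 − 14) = 238 × 359/338 ≈ 253 Hz.

253 Hz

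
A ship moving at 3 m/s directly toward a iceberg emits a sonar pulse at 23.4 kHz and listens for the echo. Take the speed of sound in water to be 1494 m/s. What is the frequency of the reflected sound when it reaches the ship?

The iceberg receives the sound from a moving source: f₁ = f₀ · v/(v − v_e) = 23.4 × 1494/1491 ≈ 23.4 kHz.
On the return leg the ship is a moving observer: f₂ = f₁ · (v + v_e)/v = 23.4 × 1497/1494 ≈ 23.5 kHz.
Equivalently f₂ = f₀ · (v + v_e)/(v − v_e).

23.5 kHz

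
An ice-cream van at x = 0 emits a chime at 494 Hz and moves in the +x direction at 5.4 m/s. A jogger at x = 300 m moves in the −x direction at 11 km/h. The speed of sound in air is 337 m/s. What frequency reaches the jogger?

507 Hz

11 km/h = 3.056 m/s.
The observer lies on the +x side, so the source is heading toward the observer and the observer is heading toward the source.
Both move, so f' = f · (v + v_o)/(v − v_s).
f' = 494 × (337 + 3.056)/(337 − 5.4) = 494 × 340.06/331.6 ≈ 507 Hz.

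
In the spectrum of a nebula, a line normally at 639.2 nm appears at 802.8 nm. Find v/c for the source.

λ'/λ₀ = 1.2559 > 1 (redshift), so the source is receding.
λ'/λ₀ = √((1 + β)/(1 − β)) for a receding source ⇒ β = (r² − 1)/(r² + 1) with r = λ'/λ₀.
β = (1.5774 − 1)/(1.5774 + 1) ≈ 0.224.

0.224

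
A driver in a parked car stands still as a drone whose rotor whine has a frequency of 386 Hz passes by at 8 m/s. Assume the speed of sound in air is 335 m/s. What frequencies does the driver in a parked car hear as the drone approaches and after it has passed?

Approaching: f₁ = f · v/(v − v_s) = 386 × 335/327 ≈ 395 Hz.
Receding: f₂ = f · v/(v + v_s) = 386 × 335/343 ≈ 377 Hz.

395 Hz approaching; 377 Hz receding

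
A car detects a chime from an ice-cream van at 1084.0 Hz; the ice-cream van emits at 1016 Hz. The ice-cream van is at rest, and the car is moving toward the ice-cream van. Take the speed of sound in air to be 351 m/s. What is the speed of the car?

f' = f · (v + v_o)/v ⇒ v_o = v · |f'/f − 1|.
v_o = 351 × |1084.0/1016 − 1| = 351 × 0.06693 ≈ 23.5 m/s.

23.5 m/s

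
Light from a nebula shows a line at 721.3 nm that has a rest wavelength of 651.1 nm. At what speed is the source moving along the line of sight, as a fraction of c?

0.102

λ'/λ₀ = 1.1078 > 1 (redshift), so the source is receding.
λ'/λ₀ = √((1 + β)/(1 − β)) for a receding source ⇒ β = (r² − 1)/(r² + 1) with r = λ'/λ₀.
β = (1.2273 − 1)/(1.2273 + 1) ≈ 0.102.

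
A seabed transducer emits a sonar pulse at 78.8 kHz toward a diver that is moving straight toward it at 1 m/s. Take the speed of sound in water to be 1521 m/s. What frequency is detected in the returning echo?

78.9 kHz

The diver first receives the wave as a moving observer: f₁ = f₀ · (v + u)/v = 78.8 × (1521 + 1)/1521 ≈ 78.9 kHz.
On reflection it acts as a source moving toward the stationary detector: f₂ = f₁ · v/(v − u) = 78.9 × 1521/1520 ≈ 78.9 kHz.
Equivalently f₂ = f₀ · (v + u)/(v − u).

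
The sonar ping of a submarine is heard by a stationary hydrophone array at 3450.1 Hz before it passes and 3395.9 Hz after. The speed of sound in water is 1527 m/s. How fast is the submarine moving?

f₁/f₂ = (v + v_s)/(v − v_s), so v_s = v · (f₁ − f₂)/(f₁ + f₂).
v_s = 1527 × (3450.1 − 3395.9)/(3450.1 + 3395.9) = 1527 × 54.2/6846.0 ≈ 12.1 m/s.

12.1 m/s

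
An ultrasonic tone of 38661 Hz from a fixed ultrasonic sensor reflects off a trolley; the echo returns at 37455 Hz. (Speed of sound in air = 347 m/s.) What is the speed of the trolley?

5.5 m/s

Double Doppler shift off a moving reflector: f₂ = f₀ · (v + u)/(v − u) (u > 0 toward emitter).
Rearranging, u = v · (f₂ − f₀)/(f₂ + f₀) = 347 × -1206/76116 ≈ -5.5 m/s.
So the trolley is moving at 5.5 m/s away from the emitter.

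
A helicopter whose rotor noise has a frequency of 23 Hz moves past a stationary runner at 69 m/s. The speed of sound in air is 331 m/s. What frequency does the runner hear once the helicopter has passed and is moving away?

19.0 Hz

Receding: f₂ = f · v/(v + v_s) = 23 × 331/400 ≈ 19.0 Hz.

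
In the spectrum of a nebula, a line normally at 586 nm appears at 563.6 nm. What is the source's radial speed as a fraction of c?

0.039c

λ'/λ₀ = 0.9618 < 1 (blueshift), so the source is approaching.
λ'/λ₀ = √((1 − β)/(1 + β)) for an approaching source ⇒ β = (1 − r²)/(1 + r²) with r = λ'/λ₀.
β = (1 − 0.9250)/(1 + 0.9250) ≈ 0.039.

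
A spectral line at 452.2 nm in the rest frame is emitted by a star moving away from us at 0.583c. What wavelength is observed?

Relativistic Doppler for wavelength: λ' = λ₀ · √((1 + β)/(1 − β)).
λ' = 452.2 × √(1.5830/0.4170) = 452.2 × 1.94837 ≈ 881.1 nm.

881.1 nm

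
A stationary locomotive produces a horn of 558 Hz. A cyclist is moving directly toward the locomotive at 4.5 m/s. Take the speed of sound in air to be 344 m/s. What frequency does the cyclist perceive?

Moving observer, stationary source: f' = f · (v + v_o)/v.
f' = 558 × (344 + 4.5)/344 = 558 × 348.5/344 ≈ 565 Hz.

565 Hz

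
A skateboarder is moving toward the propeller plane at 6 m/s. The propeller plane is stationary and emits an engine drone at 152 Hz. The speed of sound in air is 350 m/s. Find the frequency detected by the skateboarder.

Moving observer, stationary source: f' = f · (v + v_o)/v.
f' = 152 × (350 + 6)/350 = 152 × 356/350 ≈ 155 Hz.

155 Hz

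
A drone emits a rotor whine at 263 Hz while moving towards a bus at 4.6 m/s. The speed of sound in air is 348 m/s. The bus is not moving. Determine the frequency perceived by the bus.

With the source moving toward a stationary observer, f' = f · v/(v − v_s).
f' = 263 × 348/(348 − 4.6) = 263 × 348/343.4 ≈ 267 Hz.

267 Hz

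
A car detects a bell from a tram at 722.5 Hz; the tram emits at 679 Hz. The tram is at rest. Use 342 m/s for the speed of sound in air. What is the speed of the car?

f' > f, so the car is approaching.
f' = f · (v + v_o)/v ⇒ v_o = v · |f'/f − 1|.
v_o = 342 × |722.5/679 − 1| = 342 × 0.06406 ≈ 21.9 m/s.

21.9 m/s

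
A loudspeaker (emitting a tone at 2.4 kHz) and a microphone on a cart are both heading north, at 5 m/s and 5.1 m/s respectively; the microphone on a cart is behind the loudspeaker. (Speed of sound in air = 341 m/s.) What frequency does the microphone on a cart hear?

2.40 kHz

The microphone on a cart is behind, so the loudspeaker is moving away from it while the microphone on a cart is moving toward the loudspeaker.
General Doppler shift: f' = f · (v + v_o)/(v + v_s).
f' = 2.4 × (341 + 5.1)/(341 + 5) = 2.4 × 346.1/346 ≈ 2.40 kHz.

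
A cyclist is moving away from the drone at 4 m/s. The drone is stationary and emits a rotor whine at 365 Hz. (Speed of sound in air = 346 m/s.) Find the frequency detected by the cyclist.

361 Hz

Only the observer moves, away from the source, so f' = f · (v − v_o)/v.
f' = 365 × (346 − 4)/346 = 365 × 342/346 ≈ 361 Hz.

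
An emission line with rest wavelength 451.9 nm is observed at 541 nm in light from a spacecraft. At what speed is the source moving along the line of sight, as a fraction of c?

0.178

λ'/λ₀ = 1.1972 > 1 (redshift), so the source is receding.
λ'/λ₀ = √((1 + β)/(1 − β)) for a receding source ⇒ β = (r² − 1)/(r² + 1) with r = λ'/λ₀.
β = (1.4332 − 1)/(1.4332 + 1) ≈ 0.178.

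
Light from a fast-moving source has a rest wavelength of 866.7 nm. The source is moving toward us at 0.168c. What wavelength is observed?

Relativistic Doppler for wavelength: λ' = λ₀ · √((1 − β)/(1 + β)).
λ' = 866.7 × √(0.8320/1.1680) = 866.7 × 0.84400 ≈ 731.5 nm.

731.5 nm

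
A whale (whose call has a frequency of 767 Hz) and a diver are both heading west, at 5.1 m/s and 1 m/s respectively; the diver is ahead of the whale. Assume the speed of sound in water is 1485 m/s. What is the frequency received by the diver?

769 Hz

The diver is ahead, so the whale is moving toward it while the diver is moving away from the whale.
General Doppler shift: f' = f · (v − v_o)/(v − v_s).
f' = 767 × (1485 − 1)/(1485 − 5.1) = 767 × 1484/1479.9 ≈ 769 Hz.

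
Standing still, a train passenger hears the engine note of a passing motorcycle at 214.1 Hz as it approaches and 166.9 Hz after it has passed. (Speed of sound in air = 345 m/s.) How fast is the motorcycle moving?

f₁/f₂ = (v + v_s)/(v − v_s), so v_s = v · (f₁ − f₂)/(f₁ + f₂).
v_s = 345 × (214.1 − 166.9)/(214.1 + 166.9) = 345 × 47.2/381.0 ≈ 43 m/s.

43 m/s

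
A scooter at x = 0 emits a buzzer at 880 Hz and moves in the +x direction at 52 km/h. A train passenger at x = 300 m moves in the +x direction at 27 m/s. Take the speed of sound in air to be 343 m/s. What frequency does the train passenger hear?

52 km/h = 14.44 m/s.
The observer lies on the +x side, so the source is heading toward the observer and the observer is heading away from the source.
With source approaching and observer receding, f' = f · (v − v_o)/(v − v_s).
f' = 880 × (343 − 27)/(343 − 14.44) = 880 × 316/328.56 ≈ 846 Hz.

846 Hz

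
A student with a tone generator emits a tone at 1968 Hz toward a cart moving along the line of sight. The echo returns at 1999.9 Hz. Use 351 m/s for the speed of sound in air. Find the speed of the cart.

2.82 m/s

Double Doppler shift off a moving reflector: f₂ = f₀ · (v + u)/(v − u) (u > 0 toward emitter).
Rearranging, u = v · (f₂ − f₀)/(f₂ + f₀) = 351 × 31.9/3967.9 ≈ 2.82 m/s.
So the cart is moving at 2.82 m/s toward the emitter.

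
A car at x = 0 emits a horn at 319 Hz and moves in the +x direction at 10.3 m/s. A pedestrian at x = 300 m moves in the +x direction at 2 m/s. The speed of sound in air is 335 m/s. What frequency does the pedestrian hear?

The observer lies on the +x side, so the source is heading toward the observer and the observer is heading away from the source.
General Doppler shift: f' = f · (v − v_o)/(v − v_s).
f' = 319 × (335 − 2)/(335 − 10.3) = 319 × 333/324.7 ≈ 327 Hz.

327 Hz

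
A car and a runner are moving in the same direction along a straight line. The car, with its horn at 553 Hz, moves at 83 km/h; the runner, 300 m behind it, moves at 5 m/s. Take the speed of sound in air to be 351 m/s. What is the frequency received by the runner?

526 Hz

83 km/h = 23.06 m/s.
The runner is behind, so the car is moving away from it while the runner is moving toward the car.
Both move, so f' = f · (v + v_o)/(v + v_s).
f' = 553 × (351 + 5)/(351 + 23.06) = 553 × 356/374.06 ≈ 526 Hz.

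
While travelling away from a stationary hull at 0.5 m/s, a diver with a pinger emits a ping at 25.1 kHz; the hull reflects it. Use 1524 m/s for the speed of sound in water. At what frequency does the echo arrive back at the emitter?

The hull receives the sound from a moving source: f₁ = f₀ · v/(v + v_e) = 25.1 × 1524/1524.5 ≈ 25.1 kHz.
On the return leg the diver with a pinger is a moving observer: f₂ = f₁ · (v − v_e)/v = 25.1 × 1523.5/1524 ≈ 25.1 kHz.
Equivalently f₂ = f₀ · (v − v_e)/(v + v_e).

25.1 kHz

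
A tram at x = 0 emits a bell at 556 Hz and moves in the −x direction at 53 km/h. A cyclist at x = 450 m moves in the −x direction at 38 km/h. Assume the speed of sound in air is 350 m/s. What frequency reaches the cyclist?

53 km/h = 14.72 m/s; 38 km/h = 10.56 m/s.
The observer lies on the +x side, so the source is heading away from the observer and the observer is heading toward the source.
Both move, so f' = f · (v + v_o)/(v + v_s).
f' = 556 × (350 + 10.56)/(350 + 14.72) = 556 × 360.56/364.72 ≈ 550 Hz.

550 Hz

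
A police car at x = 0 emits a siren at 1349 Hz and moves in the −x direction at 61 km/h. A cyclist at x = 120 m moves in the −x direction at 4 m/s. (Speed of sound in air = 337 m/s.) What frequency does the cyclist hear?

1300 Hz

61 km/h = 16.94 m/s.
The observer lies on the +x side, so the source is heading away from the observer and the observer is heading toward the source.
General Doppler shift: f' = f · (v + v_o)/(v + v_s).
f' = 1349 × (337 + 4)/(337 + 16.94) = 1349 × 341/353.94 ≈ 1300 Hz.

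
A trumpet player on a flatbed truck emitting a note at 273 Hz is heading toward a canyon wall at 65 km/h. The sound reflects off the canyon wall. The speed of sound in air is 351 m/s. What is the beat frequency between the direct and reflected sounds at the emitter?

65 km/h = 18.06 m/s.
The canyon wall receives the sound from a moving source: f₁ = f₀ · v/(v − v_e) = 273 × 351/332.94 ≈ 287.8 Hz.
On the return leg the trumpet player on a flatbed truck is a moving observer: f₂ = f₁ · (v + v_e)/v = 287.8 × 369.06/351 ≈ 302.6 Hz.
Equivalently f₂ = f₀ · (v + v_e)/(v − v_e).
Beat against the emitted tone: |f₂ − f₀| = 2v_e·f₀/(v − v_e) = 2 × 18.06 × 273/332.94 ≈ 29.6 Hz.

29.6 Hz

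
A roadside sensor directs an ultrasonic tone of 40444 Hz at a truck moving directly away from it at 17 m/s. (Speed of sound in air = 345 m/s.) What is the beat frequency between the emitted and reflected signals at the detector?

At the truck (a moving observer), f₁ = f₀ · (v − u)/v = 40444 × 328/345 ≈ 38451 Hz.
On reflection it acts as a source moving away from the stationary detector: f₂ = f₁ · v/(v + u) = 38451 × 345/362 ≈ 36645 Hz.
Beat frequency: |f₂ − f₀| = 2u·f₀/(v + u) = 2 × 17 × 40444/362 ≈ 3799 Hz.

3799 Hz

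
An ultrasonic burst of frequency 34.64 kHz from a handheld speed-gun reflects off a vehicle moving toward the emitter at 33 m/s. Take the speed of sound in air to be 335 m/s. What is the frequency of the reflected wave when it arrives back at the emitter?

42.2 kHz

The vehicle first receives the wave as a moving observer: f₁ = f₀ · (v + u)/v = 34.64 × (335 + 33)/335 ≈ 38.1 kHz.
The reflection then acts as a moving source: f₂ = f₁ · v/(v − u) ≈ 42.2 kHz.
Equivalently f₂ = f₀ · (v + u)/(v − u).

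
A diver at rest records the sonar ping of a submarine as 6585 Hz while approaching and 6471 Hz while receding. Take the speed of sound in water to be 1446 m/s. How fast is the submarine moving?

12.6 m/s

f₁/f₂ = (v + v_s)/(v − v_s), so v_s = v · (f₁ − f₂)/(f₁ + f₂).
v_s = 1446 × (6585 − 6471)/(6585 + 6471) = 1446 × 114/13056 ≈ 12.6 m/s.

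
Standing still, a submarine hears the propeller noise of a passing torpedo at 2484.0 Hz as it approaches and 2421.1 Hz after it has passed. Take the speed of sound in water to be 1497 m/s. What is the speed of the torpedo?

19.2 m/s

f₁/f₂ = (v + v_s)/(v − v_s), so v_s = v · (f₁ − f₂)/(f₁ + f₂).
v_s = 1497 × (2484.0 − 2421.1)/(2484.0 + 2421.1) = 1497 × 62.9/4905.1 ≈ 19.2 m/s.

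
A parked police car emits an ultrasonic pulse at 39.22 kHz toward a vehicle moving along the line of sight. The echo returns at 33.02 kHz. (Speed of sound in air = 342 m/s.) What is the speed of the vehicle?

Double Doppler shift off a moving reflector: f₂ = f₀ · (v + u)/(v − u) (u > 0 toward emitter).
Rearranging, u = v · (f₂ − f₀)/(f₂ + f₀) = 342 × -6.20/72.24 ≈ -29 m/s.
So the vehicle is moving at 29 m/s away from the emitter.

29 m/s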